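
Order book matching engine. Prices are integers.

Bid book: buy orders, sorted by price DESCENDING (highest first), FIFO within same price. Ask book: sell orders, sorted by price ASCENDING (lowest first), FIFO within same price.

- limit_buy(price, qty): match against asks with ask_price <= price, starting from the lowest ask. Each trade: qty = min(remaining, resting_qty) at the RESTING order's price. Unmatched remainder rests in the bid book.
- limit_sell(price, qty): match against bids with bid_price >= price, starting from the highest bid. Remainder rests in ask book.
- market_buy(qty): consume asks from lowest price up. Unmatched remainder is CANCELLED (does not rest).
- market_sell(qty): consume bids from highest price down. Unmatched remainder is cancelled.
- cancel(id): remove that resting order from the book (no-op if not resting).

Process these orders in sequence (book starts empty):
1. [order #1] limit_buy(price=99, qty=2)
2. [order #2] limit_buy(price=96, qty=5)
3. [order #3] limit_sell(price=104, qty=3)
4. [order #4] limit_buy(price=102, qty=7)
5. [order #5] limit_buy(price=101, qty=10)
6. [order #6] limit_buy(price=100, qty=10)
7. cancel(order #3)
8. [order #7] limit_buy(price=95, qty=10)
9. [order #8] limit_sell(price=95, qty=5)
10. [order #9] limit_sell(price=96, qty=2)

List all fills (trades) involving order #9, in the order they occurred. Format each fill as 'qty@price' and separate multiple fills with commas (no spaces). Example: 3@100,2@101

After op 1 [order #1] limit_buy(price=99, qty=2): fills=none; bids=[#1:2@99] asks=[-]
After op 2 [order #2] limit_buy(price=96, qty=5): fills=none; bids=[#1:2@99 #2:5@96] asks=[-]
After op 3 [order #3] limit_sell(price=104, qty=3): fills=none; bids=[#1:2@99 #2:5@96] asks=[#3:3@104]
After op 4 [order #4] limit_buy(price=102, qty=7): fills=none; bids=[#4:7@102 #1:2@99 #2:5@96] asks=[#3:3@104]
After op 5 [order #5] limit_buy(price=101, qty=10): fills=none; bids=[#4:7@102 #5:10@101 #1:2@99 #2:5@96] asks=[#3:3@104]
After op 6 [order #6] limit_buy(price=100, qty=10): fills=none; bids=[#4:7@102 #5:10@101 #6:10@100 #1:2@99 #2:5@96] asks=[#3:3@104]
After op 7 cancel(order #3): fills=none; bids=[#4:7@102 #5:10@101 #6:10@100 #1:2@99 #2:5@96] asks=[-]
After op 8 [order #7] limit_buy(price=95, qty=10): fills=none; bids=[#4:7@102 #5:10@101 #6:10@100 #1:2@99 #2:5@96 #7:10@95] asks=[-]
After op 9 [order #8] limit_sell(price=95, qty=5): fills=#4x#8:5@102; bids=[#4:2@102 #5:10@101 #6:10@100 #1:2@99 #2:5@96 #7:10@95] asks=[-]
After op 10 [order #9] limit_sell(price=96, qty=2): fills=#4x#9:2@102; bids=[#5:10@101 #6:10@100 #1:2@99 #2:5@96 #7:10@95] asks=[-]

Answer: 2@102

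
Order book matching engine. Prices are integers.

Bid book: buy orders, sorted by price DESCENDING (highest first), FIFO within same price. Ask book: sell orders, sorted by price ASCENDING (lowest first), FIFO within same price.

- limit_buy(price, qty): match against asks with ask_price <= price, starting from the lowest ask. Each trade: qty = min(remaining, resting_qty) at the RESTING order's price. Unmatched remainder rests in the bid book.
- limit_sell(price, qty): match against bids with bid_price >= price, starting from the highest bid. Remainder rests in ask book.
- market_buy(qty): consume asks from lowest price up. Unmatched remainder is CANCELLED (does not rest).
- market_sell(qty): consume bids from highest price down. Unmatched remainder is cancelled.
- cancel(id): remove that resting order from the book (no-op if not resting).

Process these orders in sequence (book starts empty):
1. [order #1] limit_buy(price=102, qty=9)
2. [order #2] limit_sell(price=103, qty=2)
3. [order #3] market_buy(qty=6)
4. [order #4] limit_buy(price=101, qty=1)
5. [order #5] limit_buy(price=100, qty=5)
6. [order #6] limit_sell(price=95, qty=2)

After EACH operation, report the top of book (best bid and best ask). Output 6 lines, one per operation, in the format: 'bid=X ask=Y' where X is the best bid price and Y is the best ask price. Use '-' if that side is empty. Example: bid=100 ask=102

Answer: bid=102 ask=-
bid=102 ask=103
bid=102 ask=-
bid=102 ask=-
bid=102 ask=-
bid=102 ask=-

Derivation:
After op 1 [order #1] limit_buy(price=102, qty=9): fills=none; bids=[#1:9@102] asks=[-]
After op 2 [order #2] limit_sell(price=103, qty=2): fills=none; bids=[#1:9@102] asks=[#2:2@103]
After op 3 [order #3] market_buy(qty=6): fills=#3x#2:2@103; bids=[#1:9@102] asks=[-]
After op 4 [order #4] limit_buy(price=101, qty=1): fills=none; bids=[#1:9@102 #4:1@101] asks=[-]
After op 5 [order #5] limit_buy(price=100, qty=5): fills=none; bids=[#1:9@102 #4:1@101 #5:5@100] asks=[-]
After op 6 [order #6] limit_sell(price=95, qty=2): fills=#1x#6:2@102; bids=[#1:7@102 #4:1@101 #5:5@100] asks=[-]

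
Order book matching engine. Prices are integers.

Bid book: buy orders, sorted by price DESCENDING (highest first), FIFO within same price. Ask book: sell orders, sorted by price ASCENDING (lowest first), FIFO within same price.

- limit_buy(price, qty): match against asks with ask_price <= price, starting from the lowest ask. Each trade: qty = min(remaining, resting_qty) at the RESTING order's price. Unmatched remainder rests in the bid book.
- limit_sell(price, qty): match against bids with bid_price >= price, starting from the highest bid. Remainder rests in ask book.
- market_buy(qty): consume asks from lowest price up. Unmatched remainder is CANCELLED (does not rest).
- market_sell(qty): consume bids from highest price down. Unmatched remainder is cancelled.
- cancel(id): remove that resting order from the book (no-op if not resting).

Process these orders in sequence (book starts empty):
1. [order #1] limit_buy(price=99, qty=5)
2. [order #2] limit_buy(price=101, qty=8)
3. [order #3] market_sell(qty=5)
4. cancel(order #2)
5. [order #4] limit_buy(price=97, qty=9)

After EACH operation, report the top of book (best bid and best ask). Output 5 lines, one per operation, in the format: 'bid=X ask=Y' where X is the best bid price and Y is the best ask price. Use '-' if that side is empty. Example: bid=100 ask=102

Answer: bid=99 ask=-
bid=101 ask=-
bid=101 ask=-
bid=99 ask=-
bid=99 ask=-

Derivation:
After op 1 [order #1] limit_buy(price=99, qty=5): fills=none; bids=[#1:5@99] asks=[-]
After op 2 [order #2] limit_buy(price=101, qty=8): fills=none; bids=[#2:8@101 #1:5@99] asks=[-]
After op 3 [order #3] market_sell(qty=5): fills=#2x#3:5@101; bids=[#2:3@101 #1:5@99] asks=[-]
After op 4 cancel(order #2): fills=none; bids=[#1:5@99] asks=[-]
After op 5 [order #4] limit_buy(price=97, qty=9): fills=none; bids=[#1:5@99 #4:9@97] asks=[-]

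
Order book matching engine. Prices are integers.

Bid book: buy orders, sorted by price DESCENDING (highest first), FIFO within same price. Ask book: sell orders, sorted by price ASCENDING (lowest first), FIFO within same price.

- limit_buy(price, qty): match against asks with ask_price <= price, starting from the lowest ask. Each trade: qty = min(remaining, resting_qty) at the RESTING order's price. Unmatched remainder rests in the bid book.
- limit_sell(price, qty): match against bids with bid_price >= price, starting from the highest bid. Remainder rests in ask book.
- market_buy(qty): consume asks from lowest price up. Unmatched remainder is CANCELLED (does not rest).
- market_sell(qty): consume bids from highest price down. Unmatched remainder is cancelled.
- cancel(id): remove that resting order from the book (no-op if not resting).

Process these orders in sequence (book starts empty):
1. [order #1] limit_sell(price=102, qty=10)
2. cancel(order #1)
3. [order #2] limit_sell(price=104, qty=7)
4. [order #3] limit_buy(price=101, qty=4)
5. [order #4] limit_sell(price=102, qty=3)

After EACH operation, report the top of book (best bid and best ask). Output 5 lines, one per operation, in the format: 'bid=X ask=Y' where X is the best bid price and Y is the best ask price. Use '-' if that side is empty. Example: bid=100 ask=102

After op 1 [order #1] limit_sell(price=102, qty=10): fills=none; bids=[-] asks=[#1:10@102]
After op 2 cancel(order #1): fills=none; bids=[-] asks=[-]
After op 3 [order #2] limit_sell(price=104, qty=7): fills=none; bids=[-] asks=[#2:7@104]
After op 4 [order #3] limit_buy(price=101, qty=4): fills=none; bids=[#3:4@101] asks=[#2:7@104]
After op 5 [order #4] limit_sell(price=102, qty=3): fills=none; bids=[#3:4@101] asks=[#4:3@102 #2:7@104]

Answer: bid=- ask=102
bid=- ask=-
bid=- ask=104
bid=101 ask=104
bid=101 ask=102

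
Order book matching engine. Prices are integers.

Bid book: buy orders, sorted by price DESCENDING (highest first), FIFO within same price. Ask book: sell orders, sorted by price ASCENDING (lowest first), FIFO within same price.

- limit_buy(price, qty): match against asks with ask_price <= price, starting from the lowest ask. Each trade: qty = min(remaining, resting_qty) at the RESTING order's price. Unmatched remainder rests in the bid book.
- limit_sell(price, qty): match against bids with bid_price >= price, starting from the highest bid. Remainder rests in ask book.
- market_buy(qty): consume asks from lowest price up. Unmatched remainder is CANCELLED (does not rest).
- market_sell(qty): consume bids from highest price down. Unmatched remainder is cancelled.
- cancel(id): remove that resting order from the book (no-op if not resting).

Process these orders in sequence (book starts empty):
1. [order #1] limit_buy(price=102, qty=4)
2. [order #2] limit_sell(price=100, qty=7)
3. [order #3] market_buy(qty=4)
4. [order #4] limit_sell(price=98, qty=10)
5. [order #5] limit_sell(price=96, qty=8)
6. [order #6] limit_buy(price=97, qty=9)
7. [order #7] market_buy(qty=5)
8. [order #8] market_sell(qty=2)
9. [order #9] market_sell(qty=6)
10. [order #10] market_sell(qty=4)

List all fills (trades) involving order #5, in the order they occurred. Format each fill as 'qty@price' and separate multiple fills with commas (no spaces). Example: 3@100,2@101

After op 1 [order #1] limit_buy(price=102, qty=4): fills=none; bids=[#1:4@102] asks=[-]
After op 2 [order #2] limit_sell(price=100, qty=7): fills=#1x#2:4@102; bids=[-] asks=[#2:3@100]
After op 3 [order #3] market_buy(qty=4): fills=#3x#2:3@100; bids=[-] asks=[-]
After op 4 [order #4] limit_sell(price=98, qty=10): fills=none; bids=[-] asks=[#4:10@98]
After op 5 [order #5] limit_sell(price=96, qty=8): fills=none; bids=[-] asks=[#5:8@96 #4:10@98]
After op 6 [order #6] limit_buy(price=97, qty=9): fills=#6x#5:8@96; bids=[#6:1@97] asks=[#4:10@98]
After op 7 [order #7] market_buy(qty=5): fills=#7x#4:5@98; bids=[#6:1@97] asks=[#4:5@98]
After op 8 [order #8] market_sell(qty=2): fills=#6x#8:1@97; bids=[-] asks=[#4:5@98]
After op 9 [order #9] market_sell(qty=6): fills=none; bids=[-] asks=[#4:5@98]
After op 10 [order #10] market_sell(qty=4): fills=none; bids=[-] asks=[#4:5@98]

Answer: 8@96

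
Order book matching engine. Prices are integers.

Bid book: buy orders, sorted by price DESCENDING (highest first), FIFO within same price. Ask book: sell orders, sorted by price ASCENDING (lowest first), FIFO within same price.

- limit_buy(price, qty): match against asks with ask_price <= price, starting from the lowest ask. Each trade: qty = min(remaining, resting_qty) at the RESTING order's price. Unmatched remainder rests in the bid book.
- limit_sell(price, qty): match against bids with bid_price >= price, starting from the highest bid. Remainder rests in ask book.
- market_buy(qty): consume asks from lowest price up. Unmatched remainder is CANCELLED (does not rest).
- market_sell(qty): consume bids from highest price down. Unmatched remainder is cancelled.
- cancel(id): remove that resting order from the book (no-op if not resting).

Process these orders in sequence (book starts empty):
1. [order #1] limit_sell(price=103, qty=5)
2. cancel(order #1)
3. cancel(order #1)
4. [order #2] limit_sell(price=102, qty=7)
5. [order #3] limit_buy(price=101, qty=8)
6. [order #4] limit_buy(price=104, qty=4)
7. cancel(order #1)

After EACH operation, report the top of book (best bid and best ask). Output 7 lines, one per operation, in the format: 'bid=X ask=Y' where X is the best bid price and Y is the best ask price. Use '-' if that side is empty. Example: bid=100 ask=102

Answer: bid=- ask=103
bid=- ask=-
bid=- ask=-
bid=- ask=102
bid=101 ask=102
bid=101 ask=102
bid=101 ask=102

Derivation:
After op 1 [order #1] limit_sell(price=103, qty=5): fills=none; bids=[-] asks=[#1:5@103]
After op 2 cancel(order #1): fills=none; bids=[-] asks=[-]
After op 3 cancel(order #1): fills=none; bids=[-] asks=[-]
After op 4 [order #2] limit_sell(price=102, qty=7): fills=none; bids=[-] asks=[#2:7@102]
After op 5 [order #3] limit_buy(price=101, qty=8): fills=none; bids=[#3:8@101] asks=[#2:7@102]
After op 6 [order #4] limit_buy(price=104, qty=4): fills=#4x#2:4@102; bids=[#3:8@101] asks=[#2:3@102]
After op 7 cancel(order #1): fills=none; bids=[#3:8@101] asks=[#2:3@102]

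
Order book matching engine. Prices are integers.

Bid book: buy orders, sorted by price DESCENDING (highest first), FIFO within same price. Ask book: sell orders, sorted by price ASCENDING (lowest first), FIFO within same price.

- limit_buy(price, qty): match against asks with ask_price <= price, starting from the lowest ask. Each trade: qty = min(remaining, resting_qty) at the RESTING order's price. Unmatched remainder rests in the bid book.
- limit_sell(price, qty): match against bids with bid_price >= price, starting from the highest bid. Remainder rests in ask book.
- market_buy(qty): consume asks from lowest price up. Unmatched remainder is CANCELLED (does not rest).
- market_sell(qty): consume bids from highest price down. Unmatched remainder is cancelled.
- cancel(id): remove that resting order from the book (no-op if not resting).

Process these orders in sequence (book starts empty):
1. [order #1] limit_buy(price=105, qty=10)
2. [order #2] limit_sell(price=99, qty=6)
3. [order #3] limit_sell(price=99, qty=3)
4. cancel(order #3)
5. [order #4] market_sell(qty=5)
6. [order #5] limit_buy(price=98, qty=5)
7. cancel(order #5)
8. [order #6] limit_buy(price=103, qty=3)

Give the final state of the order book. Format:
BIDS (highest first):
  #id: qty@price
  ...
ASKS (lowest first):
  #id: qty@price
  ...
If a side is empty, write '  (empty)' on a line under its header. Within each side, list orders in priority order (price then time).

After op 1 [order #1] limit_buy(price=105, qty=10): fills=none; bids=[#1:10@105] asks=[-]
After op 2 [order #2] limit_sell(price=99, qty=6): fills=#1x#2:6@105; bids=[#1:4@105] asks=[-]
After op 3 [order #3] limit_sell(price=99, qty=3): fills=#1x#3:3@105; bids=[#1:1@105] asks=[-]
After op 4 cancel(order #3): fills=none; bids=[#1:1@105] asks=[-]
After op 5 [order #4] market_sell(qty=5): fills=#1x#4:1@105; bids=[-] asks=[-]
After op 6 [order #5] limit_buy(price=98, qty=5): fills=none; bids=[#5:5@98] asks=[-]
After op 7 cancel(order #5): fills=none; bids=[-] asks=[-]
After op 8 [order #6] limit_buy(price=103, qty=3): fills=none; bids=[#6:3@103] asks=[-]

Answer: BIDS (highest first):
  #6: 3@103
ASKS (lowest first):
  (empty)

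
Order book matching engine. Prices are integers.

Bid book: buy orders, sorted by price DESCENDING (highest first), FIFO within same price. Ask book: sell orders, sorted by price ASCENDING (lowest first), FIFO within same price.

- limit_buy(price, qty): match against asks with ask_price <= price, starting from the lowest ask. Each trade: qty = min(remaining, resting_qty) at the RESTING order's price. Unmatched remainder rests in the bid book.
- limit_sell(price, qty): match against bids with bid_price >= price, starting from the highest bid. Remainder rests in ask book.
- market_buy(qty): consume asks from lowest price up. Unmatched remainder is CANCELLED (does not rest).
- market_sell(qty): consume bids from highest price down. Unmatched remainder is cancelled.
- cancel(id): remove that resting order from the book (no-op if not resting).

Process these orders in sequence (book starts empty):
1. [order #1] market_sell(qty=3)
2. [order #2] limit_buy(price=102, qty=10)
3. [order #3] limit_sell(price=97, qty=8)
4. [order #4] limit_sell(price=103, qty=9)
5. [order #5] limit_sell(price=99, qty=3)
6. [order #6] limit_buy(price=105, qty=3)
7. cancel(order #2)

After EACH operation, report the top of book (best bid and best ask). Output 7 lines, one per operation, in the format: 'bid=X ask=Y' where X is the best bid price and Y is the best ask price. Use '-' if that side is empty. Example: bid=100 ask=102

Answer: bid=- ask=-
bid=102 ask=-
bid=102 ask=-
bid=102 ask=103
bid=- ask=99
bid=- ask=103
bid=- ask=103

Derivation:
After op 1 [order #1] market_sell(qty=3): fills=none; bids=[-] asks=[-]
After op 2 [order #2] limit_buy(price=102, qty=10): fills=none; bids=[#2:10@102] asks=[-]
After op 3 [order #3] limit_sell(price=97, qty=8): fills=#2x#3:8@102; bids=[#2:2@102] asks=[-]
After op 4 [order #4] limit_sell(price=103, qty=9): fills=none; bids=[#2:2@102] asks=[#4:9@103]
After op 5 [order #5] limit_sell(price=99, qty=3): fills=#2x#5:2@102; bids=[-] asks=[#5:1@99 #4:9@103]
After op 6 [order #6] limit_buy(price=105, qty=3): fills=#6x#5:1@99 #6x#4:2@103; bids=[-] asks=[#4:7@103]
After op 7 cancel(order #2): fills=none; bids=[-] asks=[#4:7@103]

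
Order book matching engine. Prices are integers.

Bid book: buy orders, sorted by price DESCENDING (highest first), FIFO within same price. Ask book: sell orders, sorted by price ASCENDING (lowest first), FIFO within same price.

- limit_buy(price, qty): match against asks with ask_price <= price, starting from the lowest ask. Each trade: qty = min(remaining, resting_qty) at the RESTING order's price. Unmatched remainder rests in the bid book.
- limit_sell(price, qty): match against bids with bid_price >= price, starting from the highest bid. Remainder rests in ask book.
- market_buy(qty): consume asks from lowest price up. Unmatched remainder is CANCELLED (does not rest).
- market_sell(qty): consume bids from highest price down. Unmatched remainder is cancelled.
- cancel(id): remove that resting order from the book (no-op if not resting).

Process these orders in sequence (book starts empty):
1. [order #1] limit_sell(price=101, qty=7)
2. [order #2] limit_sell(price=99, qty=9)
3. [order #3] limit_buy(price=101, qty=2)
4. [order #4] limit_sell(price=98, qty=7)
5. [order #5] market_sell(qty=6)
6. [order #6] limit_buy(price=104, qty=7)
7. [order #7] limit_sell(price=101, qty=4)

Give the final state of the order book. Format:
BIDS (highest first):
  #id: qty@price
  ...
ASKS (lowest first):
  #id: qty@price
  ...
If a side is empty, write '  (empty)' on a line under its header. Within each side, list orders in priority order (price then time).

Answer: BIDS (highest first):
  (empty)
ASKS (lowest first):
  #2: 7@99
  #1: 7@101
  #7: 4@101

Derivation:
After op 1 [order #1] limit_sell(price=101, qty=7): fills=none; bids=[-] asks=[#1:7@101]
After op 2 [order #2] limit_sell(price=99, qty=9): fills=none; bids=[-] asks=[#2:9@99 #1:7@101]
After op 3 [order #3] limit_buy(price=101, qty=2): fills=#3x#2:2@99; bids=[-] asks=[#2:7@99 #1:7@101]
After op 4 [order #4] limit_sell(price=98, qty=7): fills=none; bids=[-] asks=[#4:7@98 #2:7@99 #1:7@101]
After op 5 [order #5] market_sell(qty=6): fills=none; bids=[-] asks=[#4:7@98 #2:7@99 #1:7@101]
After op 6 [order #6] limit_buy(price=104, qty=7): fills=#6x#4:7@98; bids=[-] asks=[#2:7@99 #1:7@101]
After op 7 [order #7] limit_sell(price=101, qty=4): fills=none; bids=[-] asks=[#2:7@99 #1:7@101 #7:4@101]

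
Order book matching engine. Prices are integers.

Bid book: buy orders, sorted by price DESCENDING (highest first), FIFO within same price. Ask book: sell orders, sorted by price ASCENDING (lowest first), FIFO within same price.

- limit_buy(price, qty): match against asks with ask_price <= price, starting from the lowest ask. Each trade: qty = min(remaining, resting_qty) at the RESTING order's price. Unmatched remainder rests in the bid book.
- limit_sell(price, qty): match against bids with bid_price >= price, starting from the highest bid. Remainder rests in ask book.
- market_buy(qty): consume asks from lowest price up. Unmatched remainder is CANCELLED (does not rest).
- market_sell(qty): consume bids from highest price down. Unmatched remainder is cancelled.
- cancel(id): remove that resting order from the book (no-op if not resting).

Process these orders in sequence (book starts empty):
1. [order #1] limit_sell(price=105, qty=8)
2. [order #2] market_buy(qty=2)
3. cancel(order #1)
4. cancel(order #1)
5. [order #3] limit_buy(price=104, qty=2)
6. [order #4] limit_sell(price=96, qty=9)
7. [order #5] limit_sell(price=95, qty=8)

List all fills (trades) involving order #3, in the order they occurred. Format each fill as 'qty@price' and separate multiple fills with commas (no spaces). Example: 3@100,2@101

Answer: 2@104

Derivation:
After op 1 [order #1] limit_sell(price=105, qty=8): fills=none; bids=[-] asks=[#1:8@105]
After op 2 [order #2] market_buy(qty=2): fills=#2x#1:2@105; bids=[-] asks=[#1:6@105]
After op 3 cancel(order #1): fills=none; bids=[-] asks=[-]
After op 4 cancel(order #1): fills=none; bids=[-] asks=[-]
After op 5 [order #3] limit_buy(price=104, qty=2): fills=none; bids=[#3:2@104] asks=[-]
After op 6 [order #4] limit_sell(price=96, qty=9): fills=#3x#4:2@104; bids=[-] asks=[#4:7@96]
After op 7 [order #5] limit_sell(price=95, qty=8): fills=none; bids=[-] asks=[#5:8@95 #4:7@96]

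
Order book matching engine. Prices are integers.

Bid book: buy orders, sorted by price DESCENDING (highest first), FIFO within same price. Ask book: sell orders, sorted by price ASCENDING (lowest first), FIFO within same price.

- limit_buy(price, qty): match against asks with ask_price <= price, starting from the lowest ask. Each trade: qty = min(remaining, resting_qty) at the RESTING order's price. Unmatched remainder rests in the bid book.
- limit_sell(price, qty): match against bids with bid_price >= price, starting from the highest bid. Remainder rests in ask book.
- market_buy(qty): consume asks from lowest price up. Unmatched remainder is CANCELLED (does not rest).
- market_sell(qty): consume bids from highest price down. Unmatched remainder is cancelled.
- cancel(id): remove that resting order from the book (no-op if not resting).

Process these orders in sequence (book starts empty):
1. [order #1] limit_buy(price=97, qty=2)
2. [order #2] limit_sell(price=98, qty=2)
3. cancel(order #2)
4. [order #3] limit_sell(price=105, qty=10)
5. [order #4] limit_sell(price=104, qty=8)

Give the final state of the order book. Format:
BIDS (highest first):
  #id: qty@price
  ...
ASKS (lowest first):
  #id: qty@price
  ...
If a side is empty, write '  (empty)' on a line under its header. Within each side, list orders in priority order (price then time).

After op 1 [order #1] limit_buy(price=97, qty=2): fills=none; bids=[#1:2@97] asks=[-]
After op 2 [order #2] limit_sell(price=98, qty=2): fills=none; bids=[#1:2@97] asks=[#2:2@98]
After op 3 cancel(order #2): fills=none; bids=[#1:2@97] asks=[-]
After op 4 [order #3] limit_sell(price=105, qty=10): fills=none; bids=[#1:2@97] asks=[#3:10@105]
After op 5 [order #4] limit_sell(price=104, qty=8): fills=none; bids=[#1:2@97] asks=[#4:8@104 #3:10@105]

Answer: BIDS (highest first):
  #1: 2@97
ASKS (lowest first):
  #4: 8@104
  #3: 10@105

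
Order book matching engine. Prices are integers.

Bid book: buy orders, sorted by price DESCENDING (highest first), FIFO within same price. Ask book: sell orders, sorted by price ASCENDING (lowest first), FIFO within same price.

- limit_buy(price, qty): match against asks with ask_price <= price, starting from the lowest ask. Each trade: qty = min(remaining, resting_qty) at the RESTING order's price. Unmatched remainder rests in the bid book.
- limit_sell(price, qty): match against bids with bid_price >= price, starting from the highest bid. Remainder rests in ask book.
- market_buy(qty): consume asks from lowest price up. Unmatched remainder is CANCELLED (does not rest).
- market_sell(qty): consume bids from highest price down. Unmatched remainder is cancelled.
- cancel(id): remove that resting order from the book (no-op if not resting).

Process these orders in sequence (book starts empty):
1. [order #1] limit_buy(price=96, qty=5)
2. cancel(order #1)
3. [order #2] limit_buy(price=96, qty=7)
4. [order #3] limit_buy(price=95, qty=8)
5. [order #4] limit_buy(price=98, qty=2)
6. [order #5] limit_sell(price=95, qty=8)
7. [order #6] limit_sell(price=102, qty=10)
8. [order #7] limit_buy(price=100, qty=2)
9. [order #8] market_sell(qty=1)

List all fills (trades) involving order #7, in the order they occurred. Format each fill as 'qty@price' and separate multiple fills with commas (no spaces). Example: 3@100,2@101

After op 1 [order #1] limit_buy(price=96, qty=5): fills=none; bids=[#1:5@96] asks=[-]
After op 2 cancel(order #1): fills=none; bids=[-] asks=[-]
After op 3 [order #2] limit_buy(price=96, qty=7): fills=none; bids=[#2:7@96] asks=[-]
After op 4 [order #3] limit_buy(price=95, qty=8): fills=none; bids=[#2:7@96 #3:8@95] asks=[-]
After op 5 [order #4] limit_buy(price=98, qty=2): fills=none; bids=[#4:2@98 #2:7@96 #3:8@95] asks=[-]
After op 6 [order #5] limit_sell(price=95, qty=8): fills=#4x#5:2@98 #2x#5:6@96; bids=[#2:1@96 #3:8@95] asks=[-]
After op 7 [order #6] limit_sell(price=102, qty=10): fills=none; bids=[#2:1@96 #3:8@95] asks=[#6:10@102]
After op 8 [order #7] limit_buy(price=100, qty=2): fills=none; bids=[#7:2@100 #2:1@96 #3:8@95] asks=[#6:10@102]
After op 9 [order #8] market_sell(qty=1): fills=#7x#8:1@100; bids=[#7:1@100 #2:1@96 #3:8@95] asks=[#6:10@102]

Answer: 1@100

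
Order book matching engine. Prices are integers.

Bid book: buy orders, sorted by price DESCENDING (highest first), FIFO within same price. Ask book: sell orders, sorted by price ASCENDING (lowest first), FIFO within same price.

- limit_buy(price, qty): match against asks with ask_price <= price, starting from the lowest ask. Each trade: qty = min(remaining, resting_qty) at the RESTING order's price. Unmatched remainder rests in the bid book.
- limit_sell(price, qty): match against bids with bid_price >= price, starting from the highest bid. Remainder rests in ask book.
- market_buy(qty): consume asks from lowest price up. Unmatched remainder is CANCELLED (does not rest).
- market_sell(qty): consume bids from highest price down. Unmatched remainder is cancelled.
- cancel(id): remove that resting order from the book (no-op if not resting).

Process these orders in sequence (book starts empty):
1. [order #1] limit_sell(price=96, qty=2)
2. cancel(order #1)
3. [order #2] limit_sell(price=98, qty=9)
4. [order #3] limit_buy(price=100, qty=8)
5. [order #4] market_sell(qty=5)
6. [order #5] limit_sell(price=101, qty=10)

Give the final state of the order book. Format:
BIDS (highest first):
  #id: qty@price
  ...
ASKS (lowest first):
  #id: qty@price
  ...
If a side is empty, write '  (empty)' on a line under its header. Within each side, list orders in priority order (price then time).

Answer: BIDS (highest first):
  (empty)
ASKS (lowest first):
  #2: 1@98
  #5: 10@101

Derivation:
After op 1 [order #1] limit_sell(price=96, qty=2): fills=none; bids=[-] asks=[#1:2@96]
After op 2 cancel(order #1): fills=none; bids=[-] asks=[-]
After op 3 [order #2] limit_sell(price=98, qty=9): fills=none; bids=[-] asks=[#2:9@98]
After op 4 [order #3] limit_buy(price=100, qty=8): fills=#3x#2:8@98; bids=[-] asks=[#2:1@98]
After op 5 [order #4] market_sell(qty=5): fills=none; bids=[-] asks=[#2:1@98]
After op 6 [order #5] limit_sell(price=101, qty=10): fills=none; bids=[-] asks=[#2:1@98 #5:10@101]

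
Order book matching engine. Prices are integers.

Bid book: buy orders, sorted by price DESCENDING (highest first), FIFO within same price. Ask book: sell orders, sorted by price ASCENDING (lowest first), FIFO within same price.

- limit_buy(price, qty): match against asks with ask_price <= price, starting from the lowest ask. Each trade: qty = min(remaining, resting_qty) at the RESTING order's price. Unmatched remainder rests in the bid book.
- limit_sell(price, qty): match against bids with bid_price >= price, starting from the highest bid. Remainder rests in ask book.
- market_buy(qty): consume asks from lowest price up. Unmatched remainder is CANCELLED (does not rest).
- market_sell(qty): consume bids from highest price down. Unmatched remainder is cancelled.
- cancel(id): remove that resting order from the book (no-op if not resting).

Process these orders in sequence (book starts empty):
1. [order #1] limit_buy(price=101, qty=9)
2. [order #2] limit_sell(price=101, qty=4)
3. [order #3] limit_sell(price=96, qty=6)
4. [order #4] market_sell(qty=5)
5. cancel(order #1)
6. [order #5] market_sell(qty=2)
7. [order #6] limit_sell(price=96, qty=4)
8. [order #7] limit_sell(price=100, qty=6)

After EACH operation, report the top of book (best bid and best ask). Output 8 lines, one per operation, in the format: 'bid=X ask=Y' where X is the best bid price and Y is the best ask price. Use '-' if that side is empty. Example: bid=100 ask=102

After op 1 [order #1] limit_buy(price=101, qty=9): fills=none; bids=[#1:9@101] asks=[-]
After op 2 [order #2] limit_sell(price=101, qty=4): fills=#1x#2:4@101; bids=[#1:5@101] asks=[-]
After op 3 [order #3] limit_sell(price=96, qty=6): fills=#1x#3:5@101; bids=[-] asks=[#3:1@96]
After op 4 [order #4] market_sell(qty=5): fills=none; bids=[-] asks=[#3:1@96]
After op 5 cancel(order #1): fills=none; bids=[-] asks=[#3:1@96]
After op 6 [order #5] market_sell(qty=2): fills=none; bids=[-] asks=[#3:1@96]
After op 7 [order #6] limit_sell(price=96, qty=4): fills=none; bids=[-] asks=[#3:1@96 #6:4@96]
After op 8 [order #7] limit_sell(price=100, qty=6): fills=none; bids=[-] asks=[#3:1@96 #6:4@96 #7:6@100]

Answer: bid=101 ask=-
bid=101 ask=-
bid=- ask=96
bid=- ask=96
bid=- ask=96
bid=- ask=96
bid=- ask=96
bid=- ask=96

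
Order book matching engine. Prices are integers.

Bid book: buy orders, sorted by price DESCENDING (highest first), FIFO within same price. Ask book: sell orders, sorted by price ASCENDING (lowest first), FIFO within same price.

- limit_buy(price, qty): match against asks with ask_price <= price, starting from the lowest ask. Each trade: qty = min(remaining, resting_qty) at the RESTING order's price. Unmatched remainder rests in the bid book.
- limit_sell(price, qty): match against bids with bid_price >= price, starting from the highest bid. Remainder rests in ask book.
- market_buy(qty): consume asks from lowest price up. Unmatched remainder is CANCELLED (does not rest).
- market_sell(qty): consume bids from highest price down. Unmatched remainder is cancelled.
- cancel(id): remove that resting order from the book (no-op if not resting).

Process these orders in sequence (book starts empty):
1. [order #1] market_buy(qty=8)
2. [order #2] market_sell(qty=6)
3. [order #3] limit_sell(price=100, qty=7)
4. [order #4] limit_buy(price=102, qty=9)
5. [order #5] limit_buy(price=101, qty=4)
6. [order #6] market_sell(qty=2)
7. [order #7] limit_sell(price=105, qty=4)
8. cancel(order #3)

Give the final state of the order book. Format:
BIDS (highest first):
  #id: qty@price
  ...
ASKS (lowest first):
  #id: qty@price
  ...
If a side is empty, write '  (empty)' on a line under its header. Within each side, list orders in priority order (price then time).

After op 1 [order #1] market_buy(qty=8): fills=none; bids=[-] asks=[-]
After op 2 [order #2] market_sell(qty=6): fills=none; bids=[-] asks=[-]
After op 3 [order #3] limit_sell(price=100, qty=7): fills=none; bids=[-] asks=[#3:7@100]
After op 4 [order #4] limit_buy(price=102, qty=9): fills=#4x#3:7@100; bids=[#4:2@102] asks=[-]
After op 5 [order #5] limit_buy(price=101, qty=4): fills=none; bids=[#4:2@102 #5:4@101] asks=[-]
After op 6 [order #6] market_sell(qty=2): fills=#4x#6:2@102; bids=[#5:4@101] asks=[-]
After op 7 [order #7] limit_sell(price=105, qty=4): fills=none; bids=[#5:4@101] asks=[#7:4@105]
After op 8 cancel(order #3): fills=none; bids=[#5:4@101] asks=[#7:4@105]

Answer: BIDS (highest first):
  #5: 4@101
ASKS (lowest first):
  #7: 4@105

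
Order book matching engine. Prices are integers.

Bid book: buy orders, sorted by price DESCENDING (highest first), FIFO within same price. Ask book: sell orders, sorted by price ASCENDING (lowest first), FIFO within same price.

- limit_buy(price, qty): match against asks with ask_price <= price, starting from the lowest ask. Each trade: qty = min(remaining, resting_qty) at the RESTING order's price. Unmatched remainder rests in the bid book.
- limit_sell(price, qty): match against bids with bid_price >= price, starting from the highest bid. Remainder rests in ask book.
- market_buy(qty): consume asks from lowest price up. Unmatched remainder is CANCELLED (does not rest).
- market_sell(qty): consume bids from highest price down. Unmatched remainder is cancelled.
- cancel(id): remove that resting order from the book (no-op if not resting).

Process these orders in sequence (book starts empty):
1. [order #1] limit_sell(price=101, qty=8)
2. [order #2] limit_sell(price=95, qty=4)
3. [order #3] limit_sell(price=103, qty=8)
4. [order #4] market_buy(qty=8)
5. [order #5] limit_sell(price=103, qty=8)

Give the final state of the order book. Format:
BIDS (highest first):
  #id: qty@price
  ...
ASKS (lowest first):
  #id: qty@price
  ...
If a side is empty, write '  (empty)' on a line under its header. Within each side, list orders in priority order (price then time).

Answer: BIDS (highest first):
  (empty)
ASKS (lowest first):
  #1: 4@101
  #3: 8@103
  #5: 8@103

Derivation:
After op 1 [order #1] limit_sell(price=101, qty=8): fills=none; bids=[-] asks=[#1:8@101]
After op 2 [order #2] limit_sell(price=95, qty=4): fills=none; bids=[-] asks=[#2:4@95 #1:8@101]
After op 3 [order #3] limit_sell(price=103, qty=8): fills=none; bids=[-] asks=[#2:4@95 #1:8@101 #3:8@103]
After op 4 [order #4] market_buy(qty=8): fills=#4x#2:4@95 #4x#1:4@101; bids=[-] asks=[#1:4@101 #3:8@103]
After op 5 [order #5] limit_sell(price=103, qty=8): fills=none; bids=[-] asks=[#1:4@101 #3:8@103 #5:8@103]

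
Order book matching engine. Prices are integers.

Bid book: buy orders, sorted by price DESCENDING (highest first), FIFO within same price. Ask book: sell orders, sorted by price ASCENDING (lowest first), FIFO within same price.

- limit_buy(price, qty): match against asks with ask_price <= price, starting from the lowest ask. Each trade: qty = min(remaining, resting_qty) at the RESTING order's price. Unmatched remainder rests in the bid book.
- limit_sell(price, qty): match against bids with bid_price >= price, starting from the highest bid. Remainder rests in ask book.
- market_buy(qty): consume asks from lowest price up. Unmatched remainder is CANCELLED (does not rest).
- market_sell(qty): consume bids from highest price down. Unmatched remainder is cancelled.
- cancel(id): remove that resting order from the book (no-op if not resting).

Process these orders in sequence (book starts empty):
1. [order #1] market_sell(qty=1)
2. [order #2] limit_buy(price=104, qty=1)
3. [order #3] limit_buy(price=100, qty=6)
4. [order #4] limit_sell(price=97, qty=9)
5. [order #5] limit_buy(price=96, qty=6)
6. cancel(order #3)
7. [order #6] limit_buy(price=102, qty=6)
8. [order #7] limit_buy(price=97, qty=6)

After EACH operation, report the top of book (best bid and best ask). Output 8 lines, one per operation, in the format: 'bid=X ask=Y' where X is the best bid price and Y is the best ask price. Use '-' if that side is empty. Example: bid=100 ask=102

After op 1 [order #1] market_sell(qty=1): fills=none; bids=[-] asks=[-]
After op 2 [order #2] limit_buy(price=104, qty=1): fills=none; bids=[#2:1@104] asks=[-]
After op 3 [order #3] limit_buy(price=100, qty=6): fills=none; bids=[#2:1@104 #3:6@100] asks=[-]
After op 4 [order #4] limit_sell(price=97, qty=9): fills=#2x#4:1@104 #3x#4:6@100; bids=[-] asks=[#4:2@97]
After op 5 [order #5] limit_buy(price=96, qty=6): fills=none; bids=[#5:6@96] asks=[#4:2@97]
After op 6 cancel(order #3): fills=none; bids=[#5:6@96] asks=[#4:2@97]
After op 7 [order #6] limit_buy(price=102, qty=6): fills=#6x#4:2@97; bids=[#6:4@102 #5:6@96] asks=[-]
After op 8 [order #7] limit_buy(price=97, qty=6): fills=none; bids=[#6:4@102 #7:6@97 #5:6@96] asks=[-]

Answer: bid=- ask=-
bid=104 ask=-
bid=104 ask=-
bid=- ask=97
bid=96 ask=97
bid=96 ask=97
bid=102 ask=-
bid=102 ask=-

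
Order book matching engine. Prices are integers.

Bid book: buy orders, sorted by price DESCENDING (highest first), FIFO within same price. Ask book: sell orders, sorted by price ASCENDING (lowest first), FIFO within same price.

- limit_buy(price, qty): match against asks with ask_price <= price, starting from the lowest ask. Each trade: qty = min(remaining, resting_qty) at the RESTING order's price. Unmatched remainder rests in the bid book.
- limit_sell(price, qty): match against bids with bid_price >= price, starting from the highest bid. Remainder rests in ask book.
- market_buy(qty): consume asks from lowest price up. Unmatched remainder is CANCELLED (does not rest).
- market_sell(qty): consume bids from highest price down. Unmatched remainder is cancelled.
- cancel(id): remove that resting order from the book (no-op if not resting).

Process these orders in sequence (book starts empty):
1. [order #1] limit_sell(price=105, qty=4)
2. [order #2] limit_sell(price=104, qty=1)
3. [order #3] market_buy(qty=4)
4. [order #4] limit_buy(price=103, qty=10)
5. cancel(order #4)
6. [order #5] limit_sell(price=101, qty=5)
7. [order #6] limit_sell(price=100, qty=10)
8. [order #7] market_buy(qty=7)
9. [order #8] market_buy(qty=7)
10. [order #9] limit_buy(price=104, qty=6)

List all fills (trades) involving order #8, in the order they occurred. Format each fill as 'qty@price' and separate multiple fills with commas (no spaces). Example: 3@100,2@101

Answer: 3@100,4@101

Derivation:
After op 1 [order #1] limit_sell(price=105, qty=4): fills=none; bids=[-] asks=[#1:4@105]
After op 2 [order #2] limit_sell(price=104, qty=1): fills=none; bids=[-] asks=[#2:1@104 #1:4@105]
After op 3 [order #3] market_buy(qty=4): fills=#3x#2:1@104 #3x#1:3@105; bids=[-] asks=[#1:1@105]
After op 4 [order #4] limit_buy(price=103, qty=10): fills=none; bids=[#4:10@103] asks=[#1:1@105]
After op 5 cancel(order #4): fills=none; bids=[-] asks=[#1:1@105]
After op 6 [order #5] limit_sell(price=101, qty=5): fills=none; bids=[-] asks=[#5:5@101 #1:1@105]
After op 7 [order #6] limit_sell(price=100, qty=10): fills=none; bids=[-] asks=[#6:10@100 #5:5@101 #1:1@105]
After op 8 [order #7] market_buy(qty=7): fills=#7x#6:7@100; bids=[-] asks=[#6:3@100 #5:5@101 #1:1@105]
After op 9 [order #8] market_buy(qty=7): fills=#8x#6:3@100 #8x#5:4@101; bids=[-] asks=[#5:1@101 #1:1@105]
After op 10 [order #9] limit_buy(price=104, qty=6): fills=#9x#5:1@101; bids=[#9:5@104] asks=[#1:1@105]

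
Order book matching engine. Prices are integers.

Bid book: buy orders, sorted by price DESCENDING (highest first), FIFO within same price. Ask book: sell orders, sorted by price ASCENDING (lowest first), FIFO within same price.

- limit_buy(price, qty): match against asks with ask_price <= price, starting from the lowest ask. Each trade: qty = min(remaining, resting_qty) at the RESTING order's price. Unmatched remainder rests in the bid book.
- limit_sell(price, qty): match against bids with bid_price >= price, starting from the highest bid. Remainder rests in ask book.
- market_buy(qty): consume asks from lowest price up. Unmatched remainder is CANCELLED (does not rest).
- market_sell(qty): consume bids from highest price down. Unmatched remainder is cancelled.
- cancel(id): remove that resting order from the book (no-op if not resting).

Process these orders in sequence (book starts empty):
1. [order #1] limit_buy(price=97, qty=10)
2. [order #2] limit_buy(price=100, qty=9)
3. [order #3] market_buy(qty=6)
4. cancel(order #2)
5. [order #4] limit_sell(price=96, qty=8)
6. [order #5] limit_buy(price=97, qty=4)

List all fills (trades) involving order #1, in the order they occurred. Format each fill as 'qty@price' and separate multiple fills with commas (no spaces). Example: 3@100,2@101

Answer: 8@97

Derivation:
After op 1 [order #1] limit_buy(price=97, qty=10): fills=none; bids=[#1:10@97] asks=[-]
After op 2 [order #2] limit_buy(price=100, qty=9): fills=none; bids=[#2:9@100 #1:10@97] asks=[-]
After op 3 [order #3] market_buy(qty=6): fills=none; bids=[#2:9@100 #1:10@97] asks=[-]
After op 4 cancel(order #2): fills=none; bids=[#1:10@97] asks=[-]
After op 5 [order #4] limit_sell(price=96, qty=8): fills=#1x#4:8@97; bids=[#1:2@97] asks=[-]
After op 6 [order #5] limit_buy(price=97, qty=4): fills=none; bids=[#1:2@97 #5:4@97] asks=[-]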